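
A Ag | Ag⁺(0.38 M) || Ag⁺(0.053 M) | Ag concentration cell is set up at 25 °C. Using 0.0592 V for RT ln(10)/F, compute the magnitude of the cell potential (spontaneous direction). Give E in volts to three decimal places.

+0.051 V

For a concentration cell E°cell = 0. The 0.38 M side is the cathode (reduction is favoured where [Ag⁺] is higher).
With n = 1, E = −(0.0592/1) log([Ag⁺]ₐₙ/[Ag⁺]꜀ₐₜ) = −(0.0592/1) log(0.053/0.38) = −(0.0592/1)(-0.856) = +0.051 V.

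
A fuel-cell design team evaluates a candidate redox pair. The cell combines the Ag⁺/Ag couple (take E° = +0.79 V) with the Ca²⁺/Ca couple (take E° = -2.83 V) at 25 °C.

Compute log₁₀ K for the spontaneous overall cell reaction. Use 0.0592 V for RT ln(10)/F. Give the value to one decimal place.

Cathode: Ag⁺/Ag; anode: Ca²⁺/Ca. E°cell = +3.62 V, n = 2.
log K = nE°cell / 0.0592 = (2)(+3.62) / 0.0592 = 122.3.

122.3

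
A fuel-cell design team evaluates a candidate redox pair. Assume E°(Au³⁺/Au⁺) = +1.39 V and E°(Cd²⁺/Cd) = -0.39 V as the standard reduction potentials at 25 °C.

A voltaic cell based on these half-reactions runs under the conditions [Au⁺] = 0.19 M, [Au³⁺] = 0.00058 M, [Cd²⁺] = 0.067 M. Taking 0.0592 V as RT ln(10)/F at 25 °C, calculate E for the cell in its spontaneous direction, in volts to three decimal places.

+1.740 V

Au³⁺/Au⁺ is the cathode (higher E°), Cd²⁺/Cd the anode: E°cell = +1.39 − (-0.39) = +1.78 V, n = 2.
Overall: Au³⁺(aq) + Cd(s) → Au⁺(aq) + Cd²⁺(aq)
Q = [Au⁺]·[Cd²⁺] / ([Au³⁺]); log Q = 1.341.
E = E° − (0.0592/n) log Q = +1.78 − (0.0592/2)(1.341) = +1.740 V.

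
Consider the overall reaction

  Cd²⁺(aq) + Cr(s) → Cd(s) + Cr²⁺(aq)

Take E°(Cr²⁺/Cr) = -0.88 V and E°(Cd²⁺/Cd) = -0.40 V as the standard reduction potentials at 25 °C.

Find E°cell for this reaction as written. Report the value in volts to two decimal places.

The Cd²⁺/Cd couple has the higher reduction potential, so it is the cathode; Cr²⁺/Cr is oxidised at the anode.
E°cell = E°(cathode) − E°(anode) = (-0.40) − (-0.88) = +0.48 V.
Since E°cell > 0, the reaction is spontaneous under standard conditions.

+0.48 V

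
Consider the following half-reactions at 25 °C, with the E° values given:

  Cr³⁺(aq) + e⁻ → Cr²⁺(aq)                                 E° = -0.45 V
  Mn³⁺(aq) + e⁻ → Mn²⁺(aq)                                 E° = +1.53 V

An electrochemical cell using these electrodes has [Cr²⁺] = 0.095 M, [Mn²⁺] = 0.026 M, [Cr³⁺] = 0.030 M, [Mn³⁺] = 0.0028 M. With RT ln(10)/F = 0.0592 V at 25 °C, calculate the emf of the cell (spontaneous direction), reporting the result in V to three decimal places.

+1.952 V

Mn³⁺/Mn²⁺ is the cathode (higher E°), Cr³⁺/Cr²⁺ the anode: E°cell = +1.53 − (-0.45) = +1.98 V, n = 1.
Overall: Mn³⁺(aq) + Cr²⁺(aq) → Mn²⁺(aq) + Cr³⁺(aq)
Q = [Mn²⁺]·[Cr³⁺] / ([Mn³⁺]·[Cr²⁺]); log Q = 0.467.
E = E° − (0.0592/n) log Q = +1.98 − (0.0592/1)(0.467) = +1.952 V.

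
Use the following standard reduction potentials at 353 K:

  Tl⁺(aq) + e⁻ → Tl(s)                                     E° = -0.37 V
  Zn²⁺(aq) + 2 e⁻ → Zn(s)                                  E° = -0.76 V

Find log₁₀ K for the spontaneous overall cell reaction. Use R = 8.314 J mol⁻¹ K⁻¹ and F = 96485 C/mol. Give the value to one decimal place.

Cathode: Tl⁺/Tl; anode: Zn²⁺/Zn. E°cell = (-0.37) − (-0.76) = +0.39 V, with n = 2.
ΔG° = −nFE° = −RT ln K, so ln K = nFE°/(RT) = (2)(96485)(+0.39) / ((8.314)(353)) = 25.643.
log₁₀ K = 25.643 / ln 10 = 11.1.

11.1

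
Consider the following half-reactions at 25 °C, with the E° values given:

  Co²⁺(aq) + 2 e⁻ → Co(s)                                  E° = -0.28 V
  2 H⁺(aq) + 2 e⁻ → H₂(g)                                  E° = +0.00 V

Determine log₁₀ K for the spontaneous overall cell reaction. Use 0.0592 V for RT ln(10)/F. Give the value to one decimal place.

9.5

Cathode: H⁺/H₂; anode: Co²⁺/Co. E°cell = +0.28 V, n = 2.
log K = nE°cell / 0.0592 = (2)(+0.28) / 0.0592 = 9.5.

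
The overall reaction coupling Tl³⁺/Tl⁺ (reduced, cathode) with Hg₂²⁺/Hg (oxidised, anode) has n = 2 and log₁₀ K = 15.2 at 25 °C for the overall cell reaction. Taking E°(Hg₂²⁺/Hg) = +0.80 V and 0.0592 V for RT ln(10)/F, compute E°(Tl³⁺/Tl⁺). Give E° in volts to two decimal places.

+1.25 V

E°cell = (0.0592/n)·log K = (0.0592/2)(15.2) = +0.450 V.
Since Tl³⁺/Tl⁺ is the cathode and Hg₂²⁺/Hg the anode, E°cell = E°(Tl³⁺/Tl⁺) − E°(Hg₂²⁺/Hg).
So E°(Tl³⁺/Tl⁺) = E°cell + E°(Hg₂²⁺/Hg) = +0.450 + (+0.80) = +1.25 V.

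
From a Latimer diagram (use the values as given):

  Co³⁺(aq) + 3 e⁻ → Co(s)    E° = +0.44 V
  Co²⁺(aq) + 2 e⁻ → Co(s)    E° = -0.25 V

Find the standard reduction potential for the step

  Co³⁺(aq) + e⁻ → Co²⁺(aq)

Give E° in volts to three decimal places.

Sequential free energies add, so n₃E°₃ = n₁E°₁ + n₂E°₂.
With n₃ = 3, and the known step contributing 2×(-0.25) V, the unknown satisfies 1·E° = 3×(+0.44) − 2×(-0.25) = +1.820.
E° = +1.820 / 1 = +1.820 V.

+1.820 V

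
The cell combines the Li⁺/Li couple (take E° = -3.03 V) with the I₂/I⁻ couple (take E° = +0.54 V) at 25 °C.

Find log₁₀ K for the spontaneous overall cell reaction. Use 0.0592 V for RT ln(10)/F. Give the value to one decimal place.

120.6

Cathode: I₂/I⁻; anode: Li⁺/Li. E°cell = +3.57 V, n = 2.
log K = nE°cell / 0.0592 = (2)(+3.57) / 0.0592 = 120.6.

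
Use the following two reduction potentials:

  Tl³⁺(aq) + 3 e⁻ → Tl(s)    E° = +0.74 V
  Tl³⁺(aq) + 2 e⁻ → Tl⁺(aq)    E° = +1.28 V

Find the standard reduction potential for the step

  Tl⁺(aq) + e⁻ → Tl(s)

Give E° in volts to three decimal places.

-0.340 V

Sequential free energies add, so n₃E°₃ = n₁E°₁ + n₂E°₂.
With n₃ = 3, and the known step contributing 2×(+1.28) V, the unknown satisfies 1·E° = 3×(+0.74) − 2×(+1.28) = -0.340.
E° = -0.340 / 1 = -0.340 V.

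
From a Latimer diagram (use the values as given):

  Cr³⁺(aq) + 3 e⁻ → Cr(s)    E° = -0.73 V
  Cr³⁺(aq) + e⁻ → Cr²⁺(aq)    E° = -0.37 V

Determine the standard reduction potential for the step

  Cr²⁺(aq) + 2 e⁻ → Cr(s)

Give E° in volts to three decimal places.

-0.910 V

Sequential free energies add, so n₃E°₃ = n₁E°₁ + n₂E°₂.
With n₃ = 3, and the known step contributing 1×(-0.37) V, the unknown satisfies 2·E° = 3×(-0.73) − 1×(-0.37) = -1.820.
E° = -1.820 / 2 = -0.910 V.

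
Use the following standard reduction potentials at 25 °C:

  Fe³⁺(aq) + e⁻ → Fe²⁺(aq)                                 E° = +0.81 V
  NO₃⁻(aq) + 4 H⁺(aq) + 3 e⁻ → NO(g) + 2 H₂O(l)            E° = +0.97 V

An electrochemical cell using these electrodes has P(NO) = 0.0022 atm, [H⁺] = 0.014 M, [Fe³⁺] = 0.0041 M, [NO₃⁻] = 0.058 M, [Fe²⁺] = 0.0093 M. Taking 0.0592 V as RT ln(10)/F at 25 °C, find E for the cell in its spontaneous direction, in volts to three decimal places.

NO₃⁻/NO is the cathode (higher E°), Fe³⁺/Fe²⁺ the anode: E°cell = +0.97 − (+0.81) = +0.16 V, n = 3.
Overall: NO₃⁻(aq) + 4 H⁺(aq) + 3 Fe²⁺(aq) → NO(g) + 2 H₂O(l) + 3 Fe³⁺(aq)
Q = P(NO)·[Fe³⁺]^3 / ([NO₃⁻]·[H⁺]^4·[Fe²⁺]^3); log Q = 4.927.
E = E° − (0.0592/n) log Q = +0.16 − (0.0592/3)(4.927) = +0.063 V.

+0.063 V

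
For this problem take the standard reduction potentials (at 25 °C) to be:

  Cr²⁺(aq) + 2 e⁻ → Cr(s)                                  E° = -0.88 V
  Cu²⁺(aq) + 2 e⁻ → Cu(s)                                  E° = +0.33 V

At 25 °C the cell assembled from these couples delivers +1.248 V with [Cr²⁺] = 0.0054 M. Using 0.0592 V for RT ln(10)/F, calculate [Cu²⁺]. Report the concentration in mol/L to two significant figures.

0.10 M

Cu²⁺/Cu is the cathode, Cr²⁺/Cr the anode: E°cell = +1.21 V, n = 2.
Overall reaction: Cu²⁺(aq) + Cr(s) → Cu(s) + Cr²⁺(aq); Q = [Cr²⁺]^1/[Cu²⁺]^1.
From E = E° − (0.0592/n) log Q: log Q = (E° − E)·n/0.0592 = (+1.21 − (+1.248))·2/0.0592 = -1.2838.
So 1·log[Cu²⁺] = 1·log(0.0054) − log Q = -2.2676 − (-1.2838) = -0.9838; [Cu²⁺] = 10^(-0.9838) ≈ 0.10 M.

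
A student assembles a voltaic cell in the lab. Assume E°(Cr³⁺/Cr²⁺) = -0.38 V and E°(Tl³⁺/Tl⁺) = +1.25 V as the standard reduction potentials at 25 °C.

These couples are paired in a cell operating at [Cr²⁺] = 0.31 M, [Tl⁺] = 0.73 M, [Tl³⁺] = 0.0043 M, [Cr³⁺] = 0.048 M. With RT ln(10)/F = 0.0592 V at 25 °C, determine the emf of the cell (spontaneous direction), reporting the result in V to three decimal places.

+1.612 V

Tl³⁺/Tl⁺ is the cathode (higher E°), Cr³⁺/Cr²⁺ the anode: E°cell = +1.25 − (-0.38) = +1.63 V, n = 2.
Overall: Tl³⁺(aq) + 2 Cr²⁺(aq) → Tl⁺(aq) + 2 Cr³⁺(aq)
Q = [Tl⁺]·[Cr³⁺]^2 / ([Tl³⁺]·[Cr²⁺]^2); log Q = 0.610.
E = E° − (0.0592/n) log Q = +1.63 − (0.0592/2)(0.610) = +1.612 V.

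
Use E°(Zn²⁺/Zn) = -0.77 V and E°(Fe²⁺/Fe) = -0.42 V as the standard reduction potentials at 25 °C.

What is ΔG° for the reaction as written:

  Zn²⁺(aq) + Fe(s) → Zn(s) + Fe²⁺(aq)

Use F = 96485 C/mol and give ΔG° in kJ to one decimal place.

As written, Zn²⁺/Zn is reduced (cathode) and Fe²⁺/Fe is oxidised (anode), so E°cell = (-0.77) − (-0.42) = -0.35 V.
Balancing electrons gives n = 2.
ΔG° = −nFE° = −(2)(96485)(-0.35) = 67,540 J = +67.5 kJ.

+67.5 kJ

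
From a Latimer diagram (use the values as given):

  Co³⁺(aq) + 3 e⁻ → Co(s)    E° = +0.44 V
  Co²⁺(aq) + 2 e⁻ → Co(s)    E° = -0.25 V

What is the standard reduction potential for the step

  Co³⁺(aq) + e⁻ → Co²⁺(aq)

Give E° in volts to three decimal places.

Sequential free energies add, so n₃E°₃ = n₁E°₁ + n₂E°₂.
With n₃ = 3, and the known step contributing 2×(-0.25) V, the unknown satisfies 1·E° = 3×(+0.44) − 2×(-0.25) = +1.820.
E° = +1.820 / 1 = +1.820 V.

+1.820 V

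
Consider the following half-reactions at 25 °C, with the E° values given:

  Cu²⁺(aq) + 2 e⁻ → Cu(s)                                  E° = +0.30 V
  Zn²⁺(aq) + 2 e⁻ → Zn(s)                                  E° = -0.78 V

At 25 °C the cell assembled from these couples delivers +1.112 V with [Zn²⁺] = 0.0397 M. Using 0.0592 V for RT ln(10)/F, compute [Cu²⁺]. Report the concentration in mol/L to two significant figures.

0.48 M

Cu²⁺/Cu is the cathode, Zn²⁺/Zn the anode: E°cell = +1.08 V, n = 2.
Overall reaction: Cu²⁺(aq) + Zn(s) → Cu(s) + Zn²⁺(aq); Q = [Zn²⁺]^1/[Cu²⁺]^1.
From E = E° − (0.0592/n) log Q: log Q = (E° − E)·n/0.0592 = (+1.08 − (+1.112))·2/0.0592 = -1.0811.
So 1·log[Cu²⁺] = 1·log(0.0397) − log Q = -1.4012 − (-1.0811) = -0.3201; [Cu²⁺] = 10^(-0.3201) ≈ 0.48 M.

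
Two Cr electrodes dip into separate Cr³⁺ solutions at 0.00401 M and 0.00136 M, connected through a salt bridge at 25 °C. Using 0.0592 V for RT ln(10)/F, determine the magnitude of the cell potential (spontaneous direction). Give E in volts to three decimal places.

+0.009 V

For a concentration cell E°cell = 0. The 0.00401 M side is the cathode (reduction is favoured where [Cr³⁺] is higher).
With n = 3, E = −(0.0592/3) log([Cr³⁺]ₐₙ/[Cr³⁺]꜀ₐₜ) = −(0.0592/3) log(0.00136/0.00401) = −(0.0592/3)(-0.470) = +0.009 V.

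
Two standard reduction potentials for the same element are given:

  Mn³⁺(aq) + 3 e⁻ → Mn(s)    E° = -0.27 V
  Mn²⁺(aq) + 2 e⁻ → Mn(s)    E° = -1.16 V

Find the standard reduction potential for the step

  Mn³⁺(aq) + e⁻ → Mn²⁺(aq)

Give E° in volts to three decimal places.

Sequential free energies add, so n₃E°₃ = n₁E°₁ + n₂E°₂.
With n₃ = 3, and the known step contributing 2×(-1.16) V, the unknown satisfies 1·E° = 3×(-0.27) − 2×(-1.16) = +1.510.
E° = +1.510 / 1 = +1.510 V.

+1.510 V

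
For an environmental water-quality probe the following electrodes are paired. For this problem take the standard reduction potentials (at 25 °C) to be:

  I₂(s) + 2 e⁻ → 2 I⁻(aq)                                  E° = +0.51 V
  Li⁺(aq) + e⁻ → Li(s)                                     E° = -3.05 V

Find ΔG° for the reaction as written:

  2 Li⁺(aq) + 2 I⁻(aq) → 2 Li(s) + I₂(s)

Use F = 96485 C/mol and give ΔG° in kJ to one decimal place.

+687.0 kJ

As written, Li⁺/Li is reduced (cathode) and I₂/I⁻ is oxidised (anode), so E°cell = (-3.05) − (+0.51) = -3.56 V.
Balancing electrons gives n = 2.
ΔG° = −nFE° = −(2)(96485)(-3.56) = 686,973 J = +687.0 kJ.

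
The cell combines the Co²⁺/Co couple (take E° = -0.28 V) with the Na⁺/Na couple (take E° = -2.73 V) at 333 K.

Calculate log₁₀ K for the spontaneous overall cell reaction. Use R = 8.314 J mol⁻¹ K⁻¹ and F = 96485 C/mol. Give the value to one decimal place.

74.2

Cathode: Co²⁺/Co; anode: Na⁺/Na. E°cell = (-0.28) − (-2.73) = +2.45 V, with n = 2.
ΔG° = −nFE° = −RT ln K, so ln K = nFE°/(RT) = (2)(96485)(+2.45) / ((8.314)(333)) = 170.766.
log₁₀ K = 170.766 / ln 10 = 74.2.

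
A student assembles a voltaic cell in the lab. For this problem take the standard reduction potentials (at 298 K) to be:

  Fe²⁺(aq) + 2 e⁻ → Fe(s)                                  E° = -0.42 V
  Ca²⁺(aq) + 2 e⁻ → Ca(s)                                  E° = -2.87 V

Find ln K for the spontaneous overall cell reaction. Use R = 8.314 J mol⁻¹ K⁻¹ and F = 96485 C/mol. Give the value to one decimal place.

190.8

Cathode: Fe²⁺/Fe; anode: Ca²⁺/Ca. E°cell = (-0.42) − (-2.87) = +2.45 V, with n = 2.
ΔG° = −nFE° = −RT ln K, so ln K = nFE°/(RT) = (2)(96485)(+2.45) / ((8.314)(298)) = 190.823.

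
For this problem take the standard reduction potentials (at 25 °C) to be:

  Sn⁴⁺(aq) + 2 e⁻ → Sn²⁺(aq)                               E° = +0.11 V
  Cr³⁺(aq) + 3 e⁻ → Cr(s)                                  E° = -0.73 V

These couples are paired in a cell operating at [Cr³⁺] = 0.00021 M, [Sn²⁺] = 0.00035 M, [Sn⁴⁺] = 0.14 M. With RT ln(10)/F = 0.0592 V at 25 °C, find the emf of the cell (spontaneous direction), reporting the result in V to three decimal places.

+0.990 V

Sn⁴⁺/Sn²⁺ is the cathode (higher E°), Cr³⁺/Cr the anode: E°cell = +0.11 − (-0.73) = +0.84 V, n = 6.
Overall: 3 Sn⁴⁺(aq) + 2 Cr(s) → 3 Sn²⁺(aq) + 2 Cr³⁺(aq)
Q = [Sn²⁺]^3·[Cr³⁺]^2 / ([Sn⁴⁺]^3); log Q = -15.162.
E = E° − (0.0592/n) log Q = +0.84 − (0.0592/6)(-15.162) = +0.990 V.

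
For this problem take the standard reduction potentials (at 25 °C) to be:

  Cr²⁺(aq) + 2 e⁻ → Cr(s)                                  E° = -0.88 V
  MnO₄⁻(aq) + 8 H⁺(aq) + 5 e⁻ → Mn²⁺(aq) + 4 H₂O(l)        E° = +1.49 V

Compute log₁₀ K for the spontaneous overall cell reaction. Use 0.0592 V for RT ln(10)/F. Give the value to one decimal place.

400.3

Cathode: MnO₄⁻/Mn²⁺; anode: Cr²⁺/Cr. E°cell = +2.37 V, n = 10.
log K = nE°cell / 0.0592 = (10)(+2.37) / 0.0592 = 400.3.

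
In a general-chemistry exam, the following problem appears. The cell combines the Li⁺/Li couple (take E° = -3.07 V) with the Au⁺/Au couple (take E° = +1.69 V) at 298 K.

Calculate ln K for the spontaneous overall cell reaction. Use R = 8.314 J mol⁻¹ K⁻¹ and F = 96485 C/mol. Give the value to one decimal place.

Cathode: Au⁺/Au; anode: Li⁺/Li. E°cell = (+1.69) − (-3.07) = +4.76 V, with n = 1.
ΔG° = −nFE° = −RT ln K, so ln K = nFE°/(RT) = (1)(96485)(+4.76) / ((8.314)(298)) = 185.370.

185.4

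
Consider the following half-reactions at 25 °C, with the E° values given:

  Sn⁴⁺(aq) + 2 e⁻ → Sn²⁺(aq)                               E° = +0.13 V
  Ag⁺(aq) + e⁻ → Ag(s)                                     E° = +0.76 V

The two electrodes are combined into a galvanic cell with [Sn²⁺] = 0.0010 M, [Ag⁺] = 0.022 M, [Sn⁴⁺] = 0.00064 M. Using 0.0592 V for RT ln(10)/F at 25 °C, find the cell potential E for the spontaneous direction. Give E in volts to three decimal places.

+0.538 V

Ag⁺/Ag is the cathode (higher E°), Sn⁴⁺/Sn²⁺ the anode: E°cell = +0.76 − (+0.13) = +0.63 V, n = 2.
Overall: 2 Ag⁺(aq) + Sn²⁺(aq) → 2 Ag(s) + Sn⁴⁺(aq)
Q = [Sn⁴⁺] / ([Ag⁺]^2·[Sn²⁺]); log Q = 3.121.
E = E° − (0.0592/n) log Q = +0.63 − (0.0592/2)(3.121) = +0.538 V.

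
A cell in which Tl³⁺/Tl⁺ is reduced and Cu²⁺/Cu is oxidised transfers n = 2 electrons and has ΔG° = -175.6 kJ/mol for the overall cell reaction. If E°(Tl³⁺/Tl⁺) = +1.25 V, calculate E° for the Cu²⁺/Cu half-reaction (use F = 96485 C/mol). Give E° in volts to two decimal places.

+0.34 V

E°cell = −ΔG°/(nF) = −(-175.6×10³)/((2)(96485)) = +0.910 V.
Since Tl³⁺/Tl⁺ is the cathode and Cu²⁺/Cu the anode, E°cell = E°(Tl³⁺/Tl⁺) − E°(Cu²⁺/Cu).
So E°(Cu²⁺/Cu) = E°(Tl³⁺/Tl⁺) − E°cell = (+1.25) − (+0.910) = +0.34 V.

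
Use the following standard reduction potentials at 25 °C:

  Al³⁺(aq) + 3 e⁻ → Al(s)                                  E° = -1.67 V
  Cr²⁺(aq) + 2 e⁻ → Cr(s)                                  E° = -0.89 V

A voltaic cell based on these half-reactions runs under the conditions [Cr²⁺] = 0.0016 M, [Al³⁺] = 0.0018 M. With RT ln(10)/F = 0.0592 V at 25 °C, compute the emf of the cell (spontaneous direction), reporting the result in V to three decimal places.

Cr²⁺/Cr is the cathode (higher E°), Al³⁺/Al the anode: E°cell = -0.89 − (-1.67) = +0.78 V, n = 6.
Overall: 3 Cr²⁺(aq) + 2 Al(s) → 3 Cr(s) + 2 Al³⁺(aq)
Q = [Al³⁺]^2 / ([Cr²⁺]^3); log Q = 2.898.
E = E° − (0.0592/n) log Q = +0.78 − (0.0592/6)(2.898) = +0.751 V.

+0.751 V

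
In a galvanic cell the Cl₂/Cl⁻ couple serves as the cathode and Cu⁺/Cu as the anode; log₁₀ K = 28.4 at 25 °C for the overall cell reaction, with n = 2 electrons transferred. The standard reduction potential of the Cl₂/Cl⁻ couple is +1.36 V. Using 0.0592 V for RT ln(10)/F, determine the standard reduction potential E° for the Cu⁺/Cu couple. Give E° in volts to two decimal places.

E°cell = (0.0592/n)·log K = (0.0592/2)(28.4) = +0.841 V.
Since Cl₂/Cl⁻ is the cathode and Cu⁺/Cu the anode, E°cell = E°(Cl₂/Cl⁻) − E°(Cu⁺/Cu).
So E°(Cu⁺/Cu) = E°(Cl₂/Cl⁻) − E°cell = (+1.36) − (+0.841) = +0.52 V.

+0.52 V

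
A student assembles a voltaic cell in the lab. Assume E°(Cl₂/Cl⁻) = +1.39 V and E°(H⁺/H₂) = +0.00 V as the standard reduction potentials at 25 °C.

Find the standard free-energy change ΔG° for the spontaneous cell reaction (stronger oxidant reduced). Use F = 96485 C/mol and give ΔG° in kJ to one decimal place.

-268.2 kJ

Cl₂/Cl⁻ (E° = +1.39 V) is the cathode; H⁺/H₂ (E° = +0.00 V) is the anode, so E°cell = +1.39 V.
Balancing electrons gives n = 2 (lcm of 2 and 2).
ΔG° = −nFE° = −(2)(96485)(+1.39) = -268,228 J = -268.2 kJ.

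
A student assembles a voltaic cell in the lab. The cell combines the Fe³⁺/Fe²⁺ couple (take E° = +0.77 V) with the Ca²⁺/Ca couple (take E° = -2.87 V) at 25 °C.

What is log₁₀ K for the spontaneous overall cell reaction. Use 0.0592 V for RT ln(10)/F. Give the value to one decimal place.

123.0

Cathode: Fe³⁺/Fe²⁺; anode: Ca²⁺/Ca. E°cell = +3.64 V, n = 2.
log K = nE°cell / 0.0592 = (2)(+3.64) / 0.0592 = 123.0.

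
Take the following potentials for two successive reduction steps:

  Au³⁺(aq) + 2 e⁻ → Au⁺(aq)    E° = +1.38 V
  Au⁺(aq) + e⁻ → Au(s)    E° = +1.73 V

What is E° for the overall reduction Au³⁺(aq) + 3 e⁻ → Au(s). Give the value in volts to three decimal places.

Adding the free-energy changes (−nFE°) of the two steps gives −n₃FE°₃ = −n₁FE°₁ − n₂FE°₂.
E°₃ = (2×+1.38 + 1×+1.73) / 3 = (+4.490) / 3 = +1.497 V.

+1.497 V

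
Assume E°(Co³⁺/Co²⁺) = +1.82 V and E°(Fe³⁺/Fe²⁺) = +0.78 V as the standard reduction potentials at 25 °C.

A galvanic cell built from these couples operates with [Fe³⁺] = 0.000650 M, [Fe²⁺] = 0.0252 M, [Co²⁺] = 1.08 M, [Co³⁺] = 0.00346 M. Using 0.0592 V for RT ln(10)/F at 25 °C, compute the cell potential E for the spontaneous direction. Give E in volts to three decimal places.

Co³⁺/Co²⁺ is the cathode (higher E°), Fe³⁺/Fe²⁺ the anode: E°cell = +1.82 − (+0.78) = +1.04 V, n = 1.
Overall: Co³⁺(aq) + Fe²⁺(aq) → Co²⁺(aq) + Fe³⁺(aq)
Q = [Co²⁺]·[Fe³⁺] / ([Co³⁺]·[Fe²⁺]); log Q = 0.906.
E = E° − (0.0592/n) log Q = +1.04 − (0.0592/1)(0.906) = +0.986 V.

+0.986 V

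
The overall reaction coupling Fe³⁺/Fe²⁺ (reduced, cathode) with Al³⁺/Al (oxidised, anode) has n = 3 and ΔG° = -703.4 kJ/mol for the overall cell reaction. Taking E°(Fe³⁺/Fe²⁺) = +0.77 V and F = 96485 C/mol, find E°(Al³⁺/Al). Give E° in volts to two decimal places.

-1.66 V

E°cell = −ΔG°/(nF) = −(-703.4×10³)/((3)(96485)) = +2.430 V.
Since Fe³⁺/Fe²⁺ is the cathode and Al³⁺/Al the anode, E°cell = E°(Fe³⁺/Fe²⁺) − E°(Al³⁺/Al).
So E°(Al³⁺/Al) = E°(Fe³⁺/Fe²⁺) − E°cell = (+0.77) − (+2.430) = -1.66 V.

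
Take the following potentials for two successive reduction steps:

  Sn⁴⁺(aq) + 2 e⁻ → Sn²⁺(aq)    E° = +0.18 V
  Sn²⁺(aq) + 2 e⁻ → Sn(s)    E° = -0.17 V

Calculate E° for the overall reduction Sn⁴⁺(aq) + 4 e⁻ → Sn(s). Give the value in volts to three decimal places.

+0.005 V

Standard free energies of sequential steps add: ΔG°₃ = ΔG°₁ + ΔG°₂, so n₃E°₃ = n₁E°₁ + n₂E°₂.
E°₃ = (2×+0.18 + 2×-0.17) / 4 = (+0.020) / 4 = +0.005 V.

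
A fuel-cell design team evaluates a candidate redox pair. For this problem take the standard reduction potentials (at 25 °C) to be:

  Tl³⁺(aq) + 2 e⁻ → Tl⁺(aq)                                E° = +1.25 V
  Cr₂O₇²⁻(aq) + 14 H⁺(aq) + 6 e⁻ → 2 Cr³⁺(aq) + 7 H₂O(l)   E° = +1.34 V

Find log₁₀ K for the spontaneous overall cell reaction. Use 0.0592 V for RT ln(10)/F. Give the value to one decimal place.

Cathode: Cr₂O₇²⁻/Cr³⁺; anode: Tl³⁺/Tl⁺. E°cell = +0.09 V, n = 6.
log K = nE°cell / 0.0592 = (6)(+0.09) / 0.0592 = 9.1.

9.1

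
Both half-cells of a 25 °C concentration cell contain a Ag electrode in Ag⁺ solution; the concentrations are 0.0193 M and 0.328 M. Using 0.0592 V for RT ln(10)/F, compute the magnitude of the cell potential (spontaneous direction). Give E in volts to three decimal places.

+0.073 V

For a concentration cell E°cell = 0. The 0.328 M side is the cathode (reduction is favoured where [Ag⁺] is higher).
With n = 1, E = −(0.0592/1) log([Ag⁺]ₐₙ/[Ag⁺]꜀ₐₜ) = −(0.0592/1) log(0.0193/0.328) = −(0.0592/1)(-1.230) = +0.073 V.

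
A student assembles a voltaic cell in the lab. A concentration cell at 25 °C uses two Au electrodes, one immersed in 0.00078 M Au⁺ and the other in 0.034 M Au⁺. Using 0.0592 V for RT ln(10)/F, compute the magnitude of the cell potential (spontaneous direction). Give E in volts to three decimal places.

+0.097 V

For a concentration cell E°cell = 0. The 0.034 M side is the cathode (reduction is favoured where [Au⁺] is higher).
With n = 1, E = −(0.0592/1) log([Au⁺]ₐₙ/[Au⁺]꜀ₐₜ) = −(0.0592/1) log(0.00078/0.034) = −(0.0592/1)(-1.639) = +0.097 V.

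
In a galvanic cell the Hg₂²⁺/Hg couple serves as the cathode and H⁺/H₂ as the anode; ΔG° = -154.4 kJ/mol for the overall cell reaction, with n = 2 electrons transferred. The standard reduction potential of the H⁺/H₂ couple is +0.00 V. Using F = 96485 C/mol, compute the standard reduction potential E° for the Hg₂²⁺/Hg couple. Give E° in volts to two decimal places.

E°cell = −ΔG°/(nF) = −(-154.4×10³)/((2)(96485)) = +0.800 V.
Since Hg₂²⁺/Hg is the cathode and H⁺/H₂ the anode, E°cell = E°(Hg₂²⁺/Hg) − E°(H⁺/H₂).
So E°(Hg₂²⁺/Hg) = E°cell + E°(H⁺/H₂) = +0.800 + (+0.00) = +0.80 V.

+0.80 V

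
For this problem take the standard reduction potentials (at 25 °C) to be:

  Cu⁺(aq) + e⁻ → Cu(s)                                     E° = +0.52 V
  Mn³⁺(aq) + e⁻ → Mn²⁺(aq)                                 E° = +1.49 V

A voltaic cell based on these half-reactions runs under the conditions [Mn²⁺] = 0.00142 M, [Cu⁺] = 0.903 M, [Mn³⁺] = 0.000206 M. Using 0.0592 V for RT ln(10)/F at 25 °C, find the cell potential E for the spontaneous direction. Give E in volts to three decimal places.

Mn³⁺/Mn²⁺ is the cathode (higher E°), Cu⁺/Cu the anode: E°cell = +1.49 − (+0.52) = +0.97 V, n = 1.
Overall: Mn³⁺(aq) + Cu(s) → Mn²⁺(aq) + Cu⁺(aq)
Q = [Mn²⁺]·[Cu⁺] / ([Mn³⁺]); log Q = 0.794.
E = E° − (0.0592/n) log Q = +0.97 − (0.0592/1)(0.794) = +0.923 V.

+0.923 V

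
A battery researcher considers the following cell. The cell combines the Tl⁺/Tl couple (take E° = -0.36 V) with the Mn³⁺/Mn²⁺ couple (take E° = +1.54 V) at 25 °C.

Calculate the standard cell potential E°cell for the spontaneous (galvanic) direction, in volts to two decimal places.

+1.90 V

The Mn³⁺/Mn²⁺ couple has the higher reduction potential, so it is the cathode; Tl⁺/Tl is oxidised at the anode.
E°cell = E°(cathode) − E°(anode) = (+1.54) − (-0.36) = +1.90 V.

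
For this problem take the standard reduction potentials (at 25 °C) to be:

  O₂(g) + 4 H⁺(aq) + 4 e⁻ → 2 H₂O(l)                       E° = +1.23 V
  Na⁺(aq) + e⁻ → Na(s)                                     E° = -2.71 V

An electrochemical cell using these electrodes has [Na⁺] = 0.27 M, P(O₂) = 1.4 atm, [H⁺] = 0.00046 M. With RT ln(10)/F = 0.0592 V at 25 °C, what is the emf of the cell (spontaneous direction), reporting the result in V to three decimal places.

+3.778 V

O₂/H₂O is the cathode (higher E°), Na⁺/Na the anode: E°cell = +1.23 − (-2.71) = +3.94 V, n = 4.
Overall: O₂(g) + 4 H⁺(aq) + 4 Na(s) → 2 H₂O(l) + 4 Na⁺(aq)
Q = [Na⁺]^4 / (P(O₂)·[H⁺]^4); log Q = 10.928.
E = E° − (0.0592/n) log Q = +3.94 − (0.0592/4)(10.928) = +3.778 V.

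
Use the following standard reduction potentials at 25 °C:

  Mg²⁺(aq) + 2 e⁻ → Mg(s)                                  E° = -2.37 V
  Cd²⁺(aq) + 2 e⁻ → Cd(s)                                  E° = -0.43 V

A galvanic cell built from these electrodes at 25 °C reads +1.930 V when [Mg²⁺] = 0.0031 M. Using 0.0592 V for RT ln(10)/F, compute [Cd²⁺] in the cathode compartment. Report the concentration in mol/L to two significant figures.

Cd²⁺/Cd is the cathode, Mg²⁺/Mg the anode: E°cell = +1.94 V, n = 2.
Overall reaction: Cd²⁺(aq) + Mg(s) → Cd(s) + Mg²⁺(aq); Q = [Mg²⁺]^1/[Cd²⁺]^1.
From E = E° − (0.0592/n) log Q: log Q = (E° − E)·n/0.0592 = (+1.94 − (+1.930))·2/0.0592 = 0.3378.
So 1·log[Cd²⁺] = 1·log(0.0031) − log Q = -2.5086 − (0.3378) = -2.8464; [Cd²⁺] = 10^(-2.8464) ≈ 0.0014 M.

0.0014 M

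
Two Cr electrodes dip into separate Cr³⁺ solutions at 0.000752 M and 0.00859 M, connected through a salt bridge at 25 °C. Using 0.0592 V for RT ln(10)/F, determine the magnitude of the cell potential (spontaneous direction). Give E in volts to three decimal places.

For a concentration cell E°cell = 0. The 0.00859 M side is the cathode (reduction is favoured where [Cr³⁺] is higher).
With n = 3, E = −(0.0592/3) log([Cr³⁺]ₐₙ/[Cr³⁺]꜀ₐₜ) = −(0.0592/3) log(0.000752/0.00859) = −(0.0592/3)(-1.058) = +0.021 V.

+0.021 V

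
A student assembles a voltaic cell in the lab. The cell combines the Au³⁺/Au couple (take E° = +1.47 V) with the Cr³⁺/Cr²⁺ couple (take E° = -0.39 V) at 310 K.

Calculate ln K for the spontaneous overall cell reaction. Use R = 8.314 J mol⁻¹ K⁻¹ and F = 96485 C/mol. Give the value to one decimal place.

208.9

Cathode: Au³⁺/Au; anode: Cr³⁺/Cr²⁺. E°cell = (+1.47) − (-0.39) = +1.86 V, with n = 3.
ΔG° = −nFE° = −RT ln K, so ln K = nFE°/(RT) = (3)(96485)(+1.86) / ((8.314)(310)) = 208.892.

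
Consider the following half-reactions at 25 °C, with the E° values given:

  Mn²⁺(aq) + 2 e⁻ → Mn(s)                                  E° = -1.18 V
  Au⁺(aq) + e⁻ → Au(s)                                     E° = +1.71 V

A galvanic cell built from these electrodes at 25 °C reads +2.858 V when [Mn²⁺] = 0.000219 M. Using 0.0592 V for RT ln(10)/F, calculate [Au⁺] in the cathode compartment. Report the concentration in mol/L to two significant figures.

0.0043 M

Au⁺/Au is the cathode, Mn²⁺/Mn the anode: E°cell = +2.89 V, n = 2.
Overall reaction: 2 Au⁺(aq) + Mn(s) → 2 Au(s) + Mn²⁺(aq); Q = [Mn²⁺]^1/[Au⁺]^2.
From E = E° − (0.0592/n) log Q: log Q = (E° − E)·n/0.0592 = (+2.89 − (+2.858))·2/0.0592 = 1.0811.
So 2·log[Au⁺] = 1·log(0.000219) − log Q = -3.6596 − (1.0811) = -4.7407; log[Au⁺] = -4.7407 / 2 = -2.3704; [Au⁺] = 10^(-2.3704) ≈ 0.0043 M.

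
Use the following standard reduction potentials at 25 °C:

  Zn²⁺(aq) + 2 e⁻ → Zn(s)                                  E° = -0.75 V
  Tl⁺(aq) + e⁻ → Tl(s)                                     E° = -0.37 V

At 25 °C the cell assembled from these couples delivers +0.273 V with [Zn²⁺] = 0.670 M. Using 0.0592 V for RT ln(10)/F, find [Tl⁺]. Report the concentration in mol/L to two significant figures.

Tl⁺/Tl is the cathode, Zn²⁺/Zn the anode: E°cell = +0.38 V, n = 2.
Overall reaction: 2 Tl⁺(aq) + Zn(s) → 2 Tl(s) + Zn²⁺(aq); Q = [Zn²⁺]^1/[Tl⁺]^2.
From E = E° − (0.0592/n) log Q: log Q = (E° − E)·n/0.0592 = (+0.38 − (+0.273))·2/0.0592 = 3.6149.
So 2·log[Tl⁺] = 1·log(0.67) − log Q = -0.1739 − (3.6149) = -3.7888; log[Tl⁺] = -3.7888 / 2 = -1.8944; [Tl⁺] = 10^(-1.8944) ≈ 0.013 M.

0.013 M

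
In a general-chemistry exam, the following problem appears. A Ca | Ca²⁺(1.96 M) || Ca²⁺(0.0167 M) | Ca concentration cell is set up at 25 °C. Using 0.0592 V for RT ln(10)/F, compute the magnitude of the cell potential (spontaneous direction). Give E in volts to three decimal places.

For a concentration cell E°cell = 0. The 1.96 M side is the cathode (reduction is favoured where [Ca²⁺] is higher).
With n = 2, E = −(0.0592/2) log([Ca²⁺]ₐₙ/[Ca²⁺]꜀ₐₜ) = −(0.0592/2) log(0.0167/1.96) = −(0.0592/2)(-2.070) = +0.061 V.

+0.061 V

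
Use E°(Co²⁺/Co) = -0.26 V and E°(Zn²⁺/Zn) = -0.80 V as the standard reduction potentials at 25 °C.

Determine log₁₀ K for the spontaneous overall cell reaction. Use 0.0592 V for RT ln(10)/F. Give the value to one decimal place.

18.2

Cathode: Co²⁺/Co; anode: Zn²⁺/Zn. E°cell = +0.54 V, n = 2.
log K = nE°cell / 0.0592 = (2)(+0.54) / 0.0592 = 18.2.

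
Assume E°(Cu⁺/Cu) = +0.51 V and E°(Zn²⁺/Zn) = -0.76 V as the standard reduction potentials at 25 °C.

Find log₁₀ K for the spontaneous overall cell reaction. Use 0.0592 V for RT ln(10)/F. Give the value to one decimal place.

Cathode: Cu⁺/Cu; anode: Zn²⁺/Zn. E°cell = +1.27 V, n = 2.
log K = nE°cell / 0.0592 = (2)(+1.27) / 0.0592 = 42.9.

42.9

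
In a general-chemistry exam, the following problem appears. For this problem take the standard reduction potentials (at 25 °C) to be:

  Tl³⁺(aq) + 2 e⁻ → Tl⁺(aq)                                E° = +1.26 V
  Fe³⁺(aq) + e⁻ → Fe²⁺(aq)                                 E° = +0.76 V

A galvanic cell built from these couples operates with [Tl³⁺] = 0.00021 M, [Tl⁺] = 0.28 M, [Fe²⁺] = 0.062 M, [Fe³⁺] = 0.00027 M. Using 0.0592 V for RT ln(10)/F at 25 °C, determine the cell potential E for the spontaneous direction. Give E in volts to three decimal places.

Tl³⁺/Tl⁺ is the cathode (higher E°), Fe³⁺/Fe²⁺ the anode: E°cell = +1.26 − (+0.76) = +0.50 V, n = 2.
Overall: Tl³⁺(aq) + 2 Fe²⁺(aq) → Tl⁺(aq) + 2 Fe³⁺(aq)
Q = [Tl⁺]·[Fe³⁺]^2 / ([Tl³⁺]·[Fe²⁺]^2); log Q = -1.597.
E = E° − (0.0592/n) log Q = +0.50 − (0.0592/2)(-1.597) = +0.547 V.

+0.547 V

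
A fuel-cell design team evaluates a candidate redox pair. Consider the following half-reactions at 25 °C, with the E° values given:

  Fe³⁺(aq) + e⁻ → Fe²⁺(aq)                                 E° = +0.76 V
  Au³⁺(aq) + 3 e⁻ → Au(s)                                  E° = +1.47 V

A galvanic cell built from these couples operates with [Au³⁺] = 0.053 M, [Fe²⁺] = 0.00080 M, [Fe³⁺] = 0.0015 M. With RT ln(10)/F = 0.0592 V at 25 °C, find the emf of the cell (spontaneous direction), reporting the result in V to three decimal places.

Au³⁺/Au is the cathode (higher E°), Fe³⁺/Fe²⁺ the anode: E°cell = +1.47 − (+0.76) = +0.71 V, n = 3.
Overall: Au³⁺(aq) + 3 Fe²⁺(aq) → Au(s) + 3 Fe³⁺(aq)
Q = [Fe³⁺]^3 / ([Au³⁺]·[Fe²⁺]^3); log Q = 2.095.
E = E° − (0.0592/n) log Q = +0.71 − (0.0592/3)(2.095) = +0.669 V.

+0.669 V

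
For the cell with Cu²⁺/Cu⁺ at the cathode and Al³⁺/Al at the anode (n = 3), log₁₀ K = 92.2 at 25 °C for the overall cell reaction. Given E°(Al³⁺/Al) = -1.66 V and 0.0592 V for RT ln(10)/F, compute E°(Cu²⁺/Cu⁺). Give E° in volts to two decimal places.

E°cell = (0.0592/n)·log K = (0.0592/3)(92.2) = +1.819 V.
Since Cu²⁺/Cu⁺ is the cathode and Al³⁺/Al the anode, E°cell = E°(Cu²⁺/Cu⁺) − E°(Al³⁺/Al).
So E°(Cu²⁺/Cu⁺) = E°cell + E°(Al³⁺/Al) = +1.819 + (-1.66) = +0.16 V.

+0.16 V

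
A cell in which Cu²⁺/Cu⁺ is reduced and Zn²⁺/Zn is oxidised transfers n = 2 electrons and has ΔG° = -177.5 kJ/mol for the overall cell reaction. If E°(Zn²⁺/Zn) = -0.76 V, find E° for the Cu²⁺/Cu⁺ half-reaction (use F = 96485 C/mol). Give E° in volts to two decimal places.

E°cell = −ΔG°/(nF) = −(-177.5×10³)/((2)(96485)) = +0.920 V.
Since Cu²⁺/Cu⁺ is the cathode and Zn²⁺/Zn the anode, E°cell = E°(Cu²⁺/Cu⁺) − E°(Zn²⁺/Zn).
So E°(Cu²⁺/Cu⁺) = E°cell + E°(Zn²⁺/Zn) = +0.920 + (-0.76) = +0.16 V.

+0.16 V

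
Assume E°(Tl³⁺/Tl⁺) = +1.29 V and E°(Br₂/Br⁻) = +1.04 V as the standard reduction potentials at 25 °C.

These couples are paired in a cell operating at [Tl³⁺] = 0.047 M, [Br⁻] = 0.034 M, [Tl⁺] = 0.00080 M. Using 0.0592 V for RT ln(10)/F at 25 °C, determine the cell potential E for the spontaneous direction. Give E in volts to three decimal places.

Tl³⁺/Tl⁺ is the cathode (higher E°), Br₂/Br⁻ the anode: E°cell = +1.29 − (+1.04) = +0.25 V, n = 2.
Overall: Tl³⁺(aq) + 2 Br⁻(aq) → Tl⁺(aq) + Br₂(l)
Q = [Tl⁺] / ([Tl³⁺]·[Br⁻]^2); log Q = 1.168.
E = E° − (0.0592/n) log Q = +0.25 − (0.0592/2)(1.168) = +0.215 V.

+0.215 V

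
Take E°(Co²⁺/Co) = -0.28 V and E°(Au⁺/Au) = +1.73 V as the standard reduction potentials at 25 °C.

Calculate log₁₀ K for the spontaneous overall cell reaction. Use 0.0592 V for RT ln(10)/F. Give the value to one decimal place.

67.9

Cathode: Au⁺/Au; anode: Co²⁺/Co. E°cell = +2.01 V, n = 2.
log K = nE°cell / 0.0592 = (2)(+2.01) / 0.0592 = 67.9.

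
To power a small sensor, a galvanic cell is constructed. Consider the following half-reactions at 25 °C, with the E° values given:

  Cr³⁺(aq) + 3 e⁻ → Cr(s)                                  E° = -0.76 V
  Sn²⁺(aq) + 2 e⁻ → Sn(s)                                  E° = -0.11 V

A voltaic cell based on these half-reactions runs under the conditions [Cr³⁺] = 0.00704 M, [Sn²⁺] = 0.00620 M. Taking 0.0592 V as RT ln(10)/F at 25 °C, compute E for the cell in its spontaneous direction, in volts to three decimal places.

Sn²⁺/Sn is the cathode (higher E°), Cr³⁺/Cr the anode: E°cell = -0.11 − (-0.76) = +0.65 V, n = 6.
Overall: 3 Sn²⁺(aq) + 2 Cr(s) → 3 Sn(s) + 2 Cr³⁺(aq)
Q = [Cr³⁺]^2 / ([Sn²⁺]^3); log Q = 2.318.
E = E° − (0.0592/n) log Q = +0.65 − (0.0592/6)(2.318) = +0.627 V.

+0.627 V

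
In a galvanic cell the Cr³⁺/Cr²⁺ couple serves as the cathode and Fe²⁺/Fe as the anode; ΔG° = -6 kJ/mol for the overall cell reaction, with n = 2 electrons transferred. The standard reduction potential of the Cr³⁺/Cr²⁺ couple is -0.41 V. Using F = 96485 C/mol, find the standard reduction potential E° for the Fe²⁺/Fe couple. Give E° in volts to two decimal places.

E°cell = −ΔG°/(nF) = −(-6×10³)/((2)(96485)) = +0.031 V.
Since Cr³⁺/Cr²⁺ is the cathode and Fe²⁺/Fe the anode, E°cell = E°(Cr³⁺/Cr²⁺) − E°(Fe²⁺/Fe).
So E°(Fe²⁺/Fe) = E°(Cr³⁺/Cr²⁺) − E°cell = (-0.41) − (+0.031) = -0.44 V.

-0.44 V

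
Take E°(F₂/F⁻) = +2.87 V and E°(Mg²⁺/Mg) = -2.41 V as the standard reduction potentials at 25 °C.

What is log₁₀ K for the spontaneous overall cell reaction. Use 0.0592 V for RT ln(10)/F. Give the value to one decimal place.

Cathode: F₂/F⁻; anode: Mg²⁺/Mg. E°cell = +5.28 V, n = 2.
log K = nE°cell / 0.0592 = (2)(+5.28) / 0.0592 = 178.4.

178.4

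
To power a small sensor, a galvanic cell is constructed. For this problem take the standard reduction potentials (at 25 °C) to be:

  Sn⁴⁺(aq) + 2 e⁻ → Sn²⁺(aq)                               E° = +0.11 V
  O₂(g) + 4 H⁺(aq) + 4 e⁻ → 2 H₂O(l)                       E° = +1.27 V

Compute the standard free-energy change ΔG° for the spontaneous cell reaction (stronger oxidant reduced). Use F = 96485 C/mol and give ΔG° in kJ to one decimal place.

O₂/H₂O (E° = +1.27 V) is the cathode; Sn⁴⁺/Sn²⁺ (E° = +0.11 V) is the anode, so E°cell = +1.16 V.
Balancing electrons gives n = 4 (lcm of 4 and 2).
ΔG° = −nFE° = −(4)(96485)(+1.16) = -447,690 J = -447.7 kJ.

-447.7 kJ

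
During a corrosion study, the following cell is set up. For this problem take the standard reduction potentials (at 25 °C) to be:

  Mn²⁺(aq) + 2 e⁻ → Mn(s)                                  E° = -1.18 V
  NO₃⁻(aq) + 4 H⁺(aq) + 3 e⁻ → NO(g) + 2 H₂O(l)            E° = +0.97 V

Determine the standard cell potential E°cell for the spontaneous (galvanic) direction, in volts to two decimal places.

The NO₃⁻/NO couple has the higher reduction potential, so it is the cathode; Mn²⁺/Mn is oxidised at the anode.
E°cell = E°(cathode) − E°(anode) = (+0.97) − (-1.18) = +2.15 V.

+2.15 V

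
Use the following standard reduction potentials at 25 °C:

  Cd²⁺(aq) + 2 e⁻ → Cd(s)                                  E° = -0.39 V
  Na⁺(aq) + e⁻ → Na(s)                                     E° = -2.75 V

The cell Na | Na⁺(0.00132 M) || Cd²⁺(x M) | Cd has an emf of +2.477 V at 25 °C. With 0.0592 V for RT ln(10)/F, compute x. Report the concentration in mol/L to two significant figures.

Cd²⁺/Cd is the cathode, Na⁺/Na the anode: E°cell = +2.36 V, n = 2.
Overall reaction: Cd²⁺(aq) + 2 Na(s) → Cd(s) + 2 Na⁺(aq); Q = [Na⁺]^2/[Cd²⁺]^1.
From E = E° − (0.0592/n) log Q: log Q = (E° − E)·n/0.0592 = (+2.36 − (+2.477))·2/0.0592 = -3.9527.
So 1·log[Cd²⁺] = 2·log(0.00132) − log Q = -5.7589 − (-3.9527) = -1.8062; [Cd²⁺] = 10^(-1.8062) ≈ 0.016 M.

0.016 M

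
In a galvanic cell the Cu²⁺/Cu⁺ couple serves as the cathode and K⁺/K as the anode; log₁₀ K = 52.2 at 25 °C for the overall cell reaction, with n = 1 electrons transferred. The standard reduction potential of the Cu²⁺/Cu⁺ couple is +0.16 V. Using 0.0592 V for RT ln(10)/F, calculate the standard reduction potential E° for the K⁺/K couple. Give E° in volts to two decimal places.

E°cell = (0.0592/n)·log K = (0.0592/1)(52.2) = +3.090 V.
Since Cu²⁺/Cu⁺ is the cathode and K⁺/K the anode, E°cell = E°(Cu²⁺/Cu⁺) − E°(K⁺/K).
So E°(K⁺/K) = E°(Cu²⁺/Cu⁺) − E°cell = (+0.16) − (+3.090) = -2.93 V.

-2.93 V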